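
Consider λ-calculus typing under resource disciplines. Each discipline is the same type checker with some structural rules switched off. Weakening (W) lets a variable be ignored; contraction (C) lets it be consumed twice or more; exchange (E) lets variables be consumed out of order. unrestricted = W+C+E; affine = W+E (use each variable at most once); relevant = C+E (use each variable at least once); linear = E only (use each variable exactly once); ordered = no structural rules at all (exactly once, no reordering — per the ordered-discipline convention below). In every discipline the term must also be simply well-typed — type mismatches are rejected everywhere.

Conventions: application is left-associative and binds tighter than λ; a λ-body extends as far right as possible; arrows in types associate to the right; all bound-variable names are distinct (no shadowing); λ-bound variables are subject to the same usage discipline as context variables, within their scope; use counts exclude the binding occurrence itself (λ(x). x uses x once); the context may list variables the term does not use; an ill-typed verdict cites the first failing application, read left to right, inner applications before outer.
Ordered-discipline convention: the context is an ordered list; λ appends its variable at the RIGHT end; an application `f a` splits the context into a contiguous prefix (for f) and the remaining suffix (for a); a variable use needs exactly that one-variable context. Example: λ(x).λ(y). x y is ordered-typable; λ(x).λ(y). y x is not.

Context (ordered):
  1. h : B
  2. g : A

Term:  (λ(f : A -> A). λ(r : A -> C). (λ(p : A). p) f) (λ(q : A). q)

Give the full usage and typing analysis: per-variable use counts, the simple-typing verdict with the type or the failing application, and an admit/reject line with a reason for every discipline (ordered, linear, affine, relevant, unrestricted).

usage: h: 0, g: 0, f (λ-bound): 1, r (λ-bound): 0, p (λ-bound): 1, q (λ-bound): 1
uses in reading order: p, f, q
typing: ill-typed: argument of type A -> A where A is required
ordered ✗ (a type mismatch blocks all five)
linear ✗ (the type mismatch rejects it)
affine ✗ (not simply typable)
relevant ✗ (fails simple typing)
unrestricted ✗ (a type mismatch blocks all five)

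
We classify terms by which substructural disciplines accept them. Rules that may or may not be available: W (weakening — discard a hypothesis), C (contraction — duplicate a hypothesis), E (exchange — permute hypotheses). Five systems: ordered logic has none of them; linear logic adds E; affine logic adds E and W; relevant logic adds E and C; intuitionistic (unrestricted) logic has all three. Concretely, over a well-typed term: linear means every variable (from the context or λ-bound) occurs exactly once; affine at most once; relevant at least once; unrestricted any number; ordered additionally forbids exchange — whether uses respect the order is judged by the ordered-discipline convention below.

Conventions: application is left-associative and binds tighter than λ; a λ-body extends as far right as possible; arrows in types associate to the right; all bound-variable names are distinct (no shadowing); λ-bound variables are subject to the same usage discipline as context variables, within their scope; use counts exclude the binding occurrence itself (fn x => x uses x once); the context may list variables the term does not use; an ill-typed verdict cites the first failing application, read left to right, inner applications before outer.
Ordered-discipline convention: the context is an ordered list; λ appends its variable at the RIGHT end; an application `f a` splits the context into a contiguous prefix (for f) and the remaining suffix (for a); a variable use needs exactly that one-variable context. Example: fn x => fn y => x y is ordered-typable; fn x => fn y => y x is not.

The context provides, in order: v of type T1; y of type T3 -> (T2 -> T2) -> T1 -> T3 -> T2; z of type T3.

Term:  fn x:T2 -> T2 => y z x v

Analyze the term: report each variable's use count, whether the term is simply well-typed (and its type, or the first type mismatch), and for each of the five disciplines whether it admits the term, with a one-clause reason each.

variable uses: v: 1; y: 1; z: 1; x (bound): 1
use order (left to right): y, z, x, v
typing: well-typed at (T2 -> T2) -> T3 -> T2
ordered ✗ (use order y, z, x, v needs exchange)
linear ✓ (single use per variable (v, y, z, x))
affine ✓ (none of v, y, z, x used more than once)
relevant ✓ (at least one use each (v, y, z, x))
unrestricted ✓ (simply typable at (T2 -> T2) -> T3 -> T2; W, C, E all held)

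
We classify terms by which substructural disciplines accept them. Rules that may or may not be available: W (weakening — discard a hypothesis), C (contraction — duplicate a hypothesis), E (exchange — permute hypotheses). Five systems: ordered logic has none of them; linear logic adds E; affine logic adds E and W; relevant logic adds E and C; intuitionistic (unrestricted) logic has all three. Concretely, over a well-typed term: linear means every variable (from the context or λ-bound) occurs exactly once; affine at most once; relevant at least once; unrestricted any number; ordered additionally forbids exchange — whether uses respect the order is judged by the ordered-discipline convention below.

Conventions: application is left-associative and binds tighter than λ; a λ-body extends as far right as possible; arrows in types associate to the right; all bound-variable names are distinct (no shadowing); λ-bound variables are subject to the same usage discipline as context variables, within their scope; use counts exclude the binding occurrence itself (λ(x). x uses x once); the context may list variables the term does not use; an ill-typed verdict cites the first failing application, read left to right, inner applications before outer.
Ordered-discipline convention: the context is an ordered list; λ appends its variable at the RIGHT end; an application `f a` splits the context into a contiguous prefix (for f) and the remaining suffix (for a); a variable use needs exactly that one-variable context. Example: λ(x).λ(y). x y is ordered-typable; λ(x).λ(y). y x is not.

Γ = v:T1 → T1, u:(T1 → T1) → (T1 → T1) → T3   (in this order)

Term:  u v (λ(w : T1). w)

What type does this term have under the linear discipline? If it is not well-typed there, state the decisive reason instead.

term : T3
use counts: v: 1, u: 1, w [bound]: 1
order of uses: u, v, w
typing: well-typed — term : T3
across the five disciplines: ordered ✗ | linear ✓ | affine ✓ | relevant ✓ | unrestricted ✓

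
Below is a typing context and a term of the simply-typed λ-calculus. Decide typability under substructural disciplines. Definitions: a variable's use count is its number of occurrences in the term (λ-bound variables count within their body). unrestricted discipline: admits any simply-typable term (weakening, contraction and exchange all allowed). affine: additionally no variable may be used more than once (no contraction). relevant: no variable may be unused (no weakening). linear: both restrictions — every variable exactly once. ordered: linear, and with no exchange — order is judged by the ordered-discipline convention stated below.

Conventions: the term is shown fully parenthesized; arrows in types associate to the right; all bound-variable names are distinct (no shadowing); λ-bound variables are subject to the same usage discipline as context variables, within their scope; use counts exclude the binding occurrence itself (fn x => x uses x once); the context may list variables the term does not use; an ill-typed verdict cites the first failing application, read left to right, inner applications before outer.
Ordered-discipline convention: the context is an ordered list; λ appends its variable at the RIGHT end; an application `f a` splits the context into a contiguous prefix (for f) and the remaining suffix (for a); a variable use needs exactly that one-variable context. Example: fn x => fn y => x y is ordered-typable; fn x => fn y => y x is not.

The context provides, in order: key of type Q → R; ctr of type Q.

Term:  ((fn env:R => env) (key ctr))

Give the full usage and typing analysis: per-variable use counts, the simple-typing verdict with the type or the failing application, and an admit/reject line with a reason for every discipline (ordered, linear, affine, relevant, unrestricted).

usage: key: 1; ctr: 1; env (λ-bound): 1
use order (left to right): env, key, ctr
typing: well-typed at R
ordered: ✓ — key, ctr, env once each; derivable with no W/C/E
linear: ✓ — single use per variable (key, ctr, env)
affine: ✓ — key, ctr, env: no repeats, contraction unneeded
relevant: ✓ — every one of key, ctr, env appears
unrestricted: ✓ — simply typable at R; W, C, E all held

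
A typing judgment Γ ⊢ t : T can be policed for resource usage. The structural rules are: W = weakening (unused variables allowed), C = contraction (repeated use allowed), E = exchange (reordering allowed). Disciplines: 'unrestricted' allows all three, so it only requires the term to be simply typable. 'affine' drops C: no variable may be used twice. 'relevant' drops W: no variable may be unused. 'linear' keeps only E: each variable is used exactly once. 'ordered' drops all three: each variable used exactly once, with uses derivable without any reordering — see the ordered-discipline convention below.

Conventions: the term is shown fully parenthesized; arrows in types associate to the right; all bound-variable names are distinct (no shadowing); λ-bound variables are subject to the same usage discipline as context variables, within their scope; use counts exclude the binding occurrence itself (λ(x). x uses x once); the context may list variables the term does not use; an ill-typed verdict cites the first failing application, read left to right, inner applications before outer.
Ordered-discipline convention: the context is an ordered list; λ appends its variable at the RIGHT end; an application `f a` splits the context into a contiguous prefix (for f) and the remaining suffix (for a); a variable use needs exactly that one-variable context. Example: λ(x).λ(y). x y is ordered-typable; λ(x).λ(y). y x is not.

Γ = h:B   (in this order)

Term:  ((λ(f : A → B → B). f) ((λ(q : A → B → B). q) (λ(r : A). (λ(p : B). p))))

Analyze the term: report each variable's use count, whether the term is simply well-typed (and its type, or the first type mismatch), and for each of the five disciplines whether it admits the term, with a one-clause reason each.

variable uses: h=0; f [bound]=1; q [bound]=1; r [bound]=0; p [bound]=1
left-to-right use order: f, q, p
typing: the term checks, with type A → B → B
ordered ✗ (unused: h, r — weakening required)
linear ✗ (unused: h, r — weakening required)
affine ✓ (h, f, q, r, p: no repeats, contraction unneeded)
relevant ✗ (unused: h, r — weakening required)
unrestricted ✓ (well-typed at A → B → B; no restrictions here)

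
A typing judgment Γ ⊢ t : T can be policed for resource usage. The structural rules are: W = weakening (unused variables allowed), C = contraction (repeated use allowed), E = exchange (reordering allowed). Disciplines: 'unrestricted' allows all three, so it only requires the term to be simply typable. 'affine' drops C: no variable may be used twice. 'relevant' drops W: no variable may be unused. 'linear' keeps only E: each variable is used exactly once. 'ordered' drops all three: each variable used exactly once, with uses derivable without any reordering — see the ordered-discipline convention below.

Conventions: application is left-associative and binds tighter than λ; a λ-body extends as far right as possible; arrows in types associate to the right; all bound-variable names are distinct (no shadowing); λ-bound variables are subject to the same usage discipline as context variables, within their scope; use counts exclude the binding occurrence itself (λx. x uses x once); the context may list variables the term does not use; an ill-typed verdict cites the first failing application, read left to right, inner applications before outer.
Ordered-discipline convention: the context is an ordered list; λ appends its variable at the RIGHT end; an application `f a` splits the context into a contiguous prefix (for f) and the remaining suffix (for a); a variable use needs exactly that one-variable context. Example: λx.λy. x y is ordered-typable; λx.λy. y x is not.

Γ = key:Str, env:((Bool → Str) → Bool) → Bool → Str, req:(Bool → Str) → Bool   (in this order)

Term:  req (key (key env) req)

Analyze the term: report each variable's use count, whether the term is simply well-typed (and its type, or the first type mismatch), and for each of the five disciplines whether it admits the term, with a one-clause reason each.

use counts: key: 2×, env: 1×, req: 2×
left-to-right use order: req, key, key, env, req
typing: ill-typed: non-function type Str applied to an argument
ordered: ✗ — fails simple typing
linear: ✗ — a type mismatch blocks all five
affine: ✗ — the type mismatch rejects it
relevant: ✗ — not simply typable
unrestricted: ✗ — fails simple typing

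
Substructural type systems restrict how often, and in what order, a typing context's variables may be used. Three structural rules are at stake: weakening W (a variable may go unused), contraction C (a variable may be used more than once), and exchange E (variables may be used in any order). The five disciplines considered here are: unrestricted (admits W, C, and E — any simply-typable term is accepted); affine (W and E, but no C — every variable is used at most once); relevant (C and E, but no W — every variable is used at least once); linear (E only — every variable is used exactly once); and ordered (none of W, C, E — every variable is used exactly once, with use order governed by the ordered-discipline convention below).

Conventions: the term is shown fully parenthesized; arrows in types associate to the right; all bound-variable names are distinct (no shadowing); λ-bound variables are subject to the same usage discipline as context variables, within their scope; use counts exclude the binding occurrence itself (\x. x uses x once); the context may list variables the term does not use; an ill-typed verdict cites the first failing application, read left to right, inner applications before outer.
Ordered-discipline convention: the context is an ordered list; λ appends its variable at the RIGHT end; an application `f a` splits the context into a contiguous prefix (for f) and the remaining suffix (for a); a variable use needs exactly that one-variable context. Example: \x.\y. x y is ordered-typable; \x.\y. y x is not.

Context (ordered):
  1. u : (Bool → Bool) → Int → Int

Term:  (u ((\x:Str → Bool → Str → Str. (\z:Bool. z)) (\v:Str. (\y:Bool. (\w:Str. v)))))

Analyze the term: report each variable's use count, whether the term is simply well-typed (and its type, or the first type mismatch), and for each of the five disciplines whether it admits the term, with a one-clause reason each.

variable uses: u: 1×, x [bound]: 0×, z [bound]: 1×, v [bound]: 1×, y [bound]: 0×, w [bound]: 0×
use order (left to right): u, z, v
typing: well-typed — term : Int → Int
ordered ✗ (x, y, w left unused)
linear ✗ (x, y, w left unused)
affine ✓ (none of u, x, z, v, y, w used more than once)
relevant ✗ (x, y, w left unused)
unrestricted ✓ (typability at Int → Int is all that's needed)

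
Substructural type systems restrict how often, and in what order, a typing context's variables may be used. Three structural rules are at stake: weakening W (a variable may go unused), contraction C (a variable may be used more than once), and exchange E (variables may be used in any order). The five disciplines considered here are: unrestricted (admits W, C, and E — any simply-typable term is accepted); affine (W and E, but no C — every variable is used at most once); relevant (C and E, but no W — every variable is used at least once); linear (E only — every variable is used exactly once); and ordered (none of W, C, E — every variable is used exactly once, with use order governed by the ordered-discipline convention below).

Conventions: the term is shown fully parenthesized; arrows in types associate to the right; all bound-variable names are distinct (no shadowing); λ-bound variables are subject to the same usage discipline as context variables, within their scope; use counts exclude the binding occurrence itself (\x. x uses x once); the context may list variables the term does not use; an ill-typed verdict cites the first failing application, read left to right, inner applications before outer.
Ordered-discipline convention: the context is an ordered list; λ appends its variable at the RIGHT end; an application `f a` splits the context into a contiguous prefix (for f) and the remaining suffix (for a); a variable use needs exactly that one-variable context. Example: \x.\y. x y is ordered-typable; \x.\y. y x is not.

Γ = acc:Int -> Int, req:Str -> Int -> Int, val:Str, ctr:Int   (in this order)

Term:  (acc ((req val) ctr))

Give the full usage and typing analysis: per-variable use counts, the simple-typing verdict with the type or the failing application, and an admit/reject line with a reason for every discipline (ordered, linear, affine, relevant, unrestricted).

variable uses: acc ×1, req ×1, val ×1, ctr ×1
uses in reading order: acc, req, val, ctr
typing: well-typed — term : Int
ordered: ✓ — acc, req, val, ctr once each; derivable with no W/C/E
linear: ✓ — single use per variable (acc, req, val, ctr)
affine: ✓ — acc, req, val, ctr: no repeats, contraction unneeded
relevant: ✓ — none of acc, req, val, ctr goes unused
unrestricted: ✓ — well-typed at Int; no restrictions here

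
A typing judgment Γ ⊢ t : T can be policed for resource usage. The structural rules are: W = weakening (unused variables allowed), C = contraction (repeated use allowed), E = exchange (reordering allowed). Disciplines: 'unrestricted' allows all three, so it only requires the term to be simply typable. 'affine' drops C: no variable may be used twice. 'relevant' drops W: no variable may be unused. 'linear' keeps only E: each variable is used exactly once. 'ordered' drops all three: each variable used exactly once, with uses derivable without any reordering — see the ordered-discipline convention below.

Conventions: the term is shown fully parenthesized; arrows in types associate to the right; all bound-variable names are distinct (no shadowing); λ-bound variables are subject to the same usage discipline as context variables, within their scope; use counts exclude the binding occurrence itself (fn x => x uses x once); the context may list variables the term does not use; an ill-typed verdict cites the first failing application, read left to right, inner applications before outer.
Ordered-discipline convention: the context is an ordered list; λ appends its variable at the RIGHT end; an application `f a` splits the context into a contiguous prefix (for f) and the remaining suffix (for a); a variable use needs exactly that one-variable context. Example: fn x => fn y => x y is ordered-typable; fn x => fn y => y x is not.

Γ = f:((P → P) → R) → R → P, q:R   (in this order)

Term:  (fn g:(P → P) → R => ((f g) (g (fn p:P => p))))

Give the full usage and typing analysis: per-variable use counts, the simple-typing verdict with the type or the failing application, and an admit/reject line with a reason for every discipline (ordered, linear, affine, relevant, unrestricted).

counts: f ×1; q ×0; g (λ-bound) ×2; p (λ-bound) ×1
left-to-right use order: f, g, g, p
typing: well-typed at ((P → P) → R) → P
ordered: ✗ — uses contraction: g ×2; unused: q — weakening required
linear: ✗ — uses contraction: g ×2; unused: q — weakening required
affine: ✗ — uses contraction: g ×2
relevant: ✗ — unused: q — weakening required
unrestricted: ✓ — simply typable at ((P → P) → R) → P; W, C, E all held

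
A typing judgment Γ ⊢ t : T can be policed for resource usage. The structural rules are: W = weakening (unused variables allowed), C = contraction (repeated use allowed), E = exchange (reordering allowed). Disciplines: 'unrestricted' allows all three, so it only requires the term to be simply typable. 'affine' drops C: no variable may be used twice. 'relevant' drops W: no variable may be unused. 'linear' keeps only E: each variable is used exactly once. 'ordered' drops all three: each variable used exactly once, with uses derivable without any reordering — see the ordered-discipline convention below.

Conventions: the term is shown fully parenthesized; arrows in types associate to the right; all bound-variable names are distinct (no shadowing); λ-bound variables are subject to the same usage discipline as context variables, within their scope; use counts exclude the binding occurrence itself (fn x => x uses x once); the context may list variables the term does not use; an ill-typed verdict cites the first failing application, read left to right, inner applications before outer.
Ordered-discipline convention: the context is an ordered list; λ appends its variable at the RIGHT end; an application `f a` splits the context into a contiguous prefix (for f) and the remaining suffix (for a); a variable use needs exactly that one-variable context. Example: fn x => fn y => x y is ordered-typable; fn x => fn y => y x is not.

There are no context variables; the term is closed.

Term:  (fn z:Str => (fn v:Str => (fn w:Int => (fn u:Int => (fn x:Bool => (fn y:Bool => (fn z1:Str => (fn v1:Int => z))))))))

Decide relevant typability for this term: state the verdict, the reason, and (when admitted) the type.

no — v, w, u, x, y, z1, v1 never used (weakening)
usage: z (λ-bound)=1, v (λ-bound)=0, w (λ-bound)=0, u (λ-bound)=0, x (λ-bound)=0, y (λ-bound)=0, z1 (λ-bound)=0, v1 (λ-bound)=0
left-to-right use order: z
typing: ✓ — Str -> Str -> Int -> Int -> Bool -> Bool -> Str -> Int -> Str
per-discipline verdicts: ordered ✗ · linear ✗ · affine ✓ · relevant ✗ · unrestricted ✓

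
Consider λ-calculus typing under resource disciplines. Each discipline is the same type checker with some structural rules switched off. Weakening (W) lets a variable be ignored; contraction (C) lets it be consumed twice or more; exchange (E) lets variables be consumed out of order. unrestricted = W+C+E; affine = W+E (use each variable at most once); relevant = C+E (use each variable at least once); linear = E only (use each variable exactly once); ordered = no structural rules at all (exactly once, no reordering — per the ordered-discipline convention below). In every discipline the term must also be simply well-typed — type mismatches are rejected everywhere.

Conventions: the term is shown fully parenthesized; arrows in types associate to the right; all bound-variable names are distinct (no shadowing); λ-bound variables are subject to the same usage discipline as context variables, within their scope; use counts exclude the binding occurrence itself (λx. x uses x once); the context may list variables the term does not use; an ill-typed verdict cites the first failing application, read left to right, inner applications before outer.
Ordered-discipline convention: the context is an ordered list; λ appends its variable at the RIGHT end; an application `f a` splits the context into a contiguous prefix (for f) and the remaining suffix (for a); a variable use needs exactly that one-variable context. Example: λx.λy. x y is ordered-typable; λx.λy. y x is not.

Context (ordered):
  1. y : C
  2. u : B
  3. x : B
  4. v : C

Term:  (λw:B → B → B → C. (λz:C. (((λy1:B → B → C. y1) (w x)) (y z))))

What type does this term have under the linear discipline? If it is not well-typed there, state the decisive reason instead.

not well-typed under linear — the type mismatch rejects it
usage: y ×1; u ×0; x ×1; v ×0; w (bound) ×1; z (bound) ×1; y1 (bound) ×1
left-to-right use order: y1, w, x, y, z
typing: ill-typed: applying a non-function (C)
across the five disciplines: ordered ✗; linear ✗; affine ✗; relevant ✗; unrestricted ✗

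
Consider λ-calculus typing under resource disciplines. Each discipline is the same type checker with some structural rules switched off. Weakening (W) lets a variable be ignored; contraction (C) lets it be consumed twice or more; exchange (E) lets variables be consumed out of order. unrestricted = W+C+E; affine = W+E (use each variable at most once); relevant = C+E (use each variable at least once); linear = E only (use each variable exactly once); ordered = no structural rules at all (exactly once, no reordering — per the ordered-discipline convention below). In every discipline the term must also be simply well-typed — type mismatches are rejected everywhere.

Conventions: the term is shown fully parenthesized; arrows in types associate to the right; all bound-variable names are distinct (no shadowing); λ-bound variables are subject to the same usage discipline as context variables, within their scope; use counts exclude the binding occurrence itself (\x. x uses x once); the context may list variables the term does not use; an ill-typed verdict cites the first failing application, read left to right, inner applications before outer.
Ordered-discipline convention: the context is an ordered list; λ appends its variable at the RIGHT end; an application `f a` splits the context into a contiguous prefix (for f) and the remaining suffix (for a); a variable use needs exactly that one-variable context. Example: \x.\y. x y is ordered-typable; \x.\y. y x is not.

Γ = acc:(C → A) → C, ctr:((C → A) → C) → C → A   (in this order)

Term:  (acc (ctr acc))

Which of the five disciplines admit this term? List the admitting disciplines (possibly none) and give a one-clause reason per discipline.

admitting disciplines: relevant, unrestricted
variable uses: acc=2, ctr=1
use order (left to right): acc, ctr, acc
typing: the term checks, with type C
ordered: ✗ — needs contraction — acc ×2
linear: ✗ — needs contraction — acc ×2
affine: ✗ — needs contraction — acc ×2
relevant: ✓ — every one of acc, ctr appears
unrestricted: ✓ — typability at C is all that's needed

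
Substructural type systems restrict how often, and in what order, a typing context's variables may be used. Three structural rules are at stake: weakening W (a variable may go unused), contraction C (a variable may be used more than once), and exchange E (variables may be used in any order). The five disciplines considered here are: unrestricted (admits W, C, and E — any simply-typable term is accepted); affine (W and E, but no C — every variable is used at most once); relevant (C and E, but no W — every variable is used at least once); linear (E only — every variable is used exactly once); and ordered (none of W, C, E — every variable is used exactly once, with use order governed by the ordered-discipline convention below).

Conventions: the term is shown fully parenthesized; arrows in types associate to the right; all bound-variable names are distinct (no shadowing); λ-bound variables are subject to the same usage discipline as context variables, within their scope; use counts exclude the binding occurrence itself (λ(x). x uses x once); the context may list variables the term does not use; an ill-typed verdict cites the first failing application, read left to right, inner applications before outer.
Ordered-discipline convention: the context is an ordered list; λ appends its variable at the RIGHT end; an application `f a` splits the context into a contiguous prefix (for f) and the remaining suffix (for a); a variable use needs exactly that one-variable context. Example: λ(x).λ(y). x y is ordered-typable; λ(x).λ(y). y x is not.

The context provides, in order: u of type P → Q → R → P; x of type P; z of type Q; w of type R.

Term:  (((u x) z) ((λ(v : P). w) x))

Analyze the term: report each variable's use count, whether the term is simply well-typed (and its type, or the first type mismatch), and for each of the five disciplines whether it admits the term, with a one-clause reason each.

usage: u: 1×, x: 2×, z: 1×, w: 1×, v [bound]: 0×
left-to-right use order: u, x, z, w, x
typing: the term checks, with type P
ordered: ✗, uses contraction: x ×2; unused: v — weakening required
linear: ✗, uses contraction: x ×2; unused: v — weakening required
affine: ✗, uses contraction: x ×2
relevant: ✗, unused: v — weakening required
unrestricted: ✓, simply typable at P; W, C, E all held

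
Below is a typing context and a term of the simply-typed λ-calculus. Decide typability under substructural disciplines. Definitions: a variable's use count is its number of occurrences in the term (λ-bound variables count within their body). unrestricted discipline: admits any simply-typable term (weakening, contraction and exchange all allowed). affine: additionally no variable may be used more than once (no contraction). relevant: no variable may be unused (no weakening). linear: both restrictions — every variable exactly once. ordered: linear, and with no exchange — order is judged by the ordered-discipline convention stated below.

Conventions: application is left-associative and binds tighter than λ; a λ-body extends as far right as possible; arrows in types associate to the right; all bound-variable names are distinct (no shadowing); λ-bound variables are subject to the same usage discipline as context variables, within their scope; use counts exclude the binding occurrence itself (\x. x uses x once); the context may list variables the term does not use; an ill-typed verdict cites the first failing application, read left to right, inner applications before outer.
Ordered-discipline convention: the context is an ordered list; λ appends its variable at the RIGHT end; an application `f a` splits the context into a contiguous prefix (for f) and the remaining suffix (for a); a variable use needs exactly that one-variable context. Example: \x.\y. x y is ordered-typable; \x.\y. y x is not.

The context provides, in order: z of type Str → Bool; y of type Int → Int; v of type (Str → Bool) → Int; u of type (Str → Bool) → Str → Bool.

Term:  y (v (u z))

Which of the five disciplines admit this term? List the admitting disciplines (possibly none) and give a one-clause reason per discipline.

accepted by: linear, affine, relevant, unrestricted
variable uses: z=1; y=1; v=1; u=1
use order (left to right): y, v, u, z
typing: the term checks, with type Int
ordered: ✗, no contiguous prefix/suffix split fits y, v, u, z
linear: ✓, single use per variable (z, y, v, u)
affine: ✓, no duplicate uses among z, y, v, u
relevant: ✓, z, y, v, u: all used, weakening unneeded
unrestricted: ✓, simply typable at Int; W, C, E all held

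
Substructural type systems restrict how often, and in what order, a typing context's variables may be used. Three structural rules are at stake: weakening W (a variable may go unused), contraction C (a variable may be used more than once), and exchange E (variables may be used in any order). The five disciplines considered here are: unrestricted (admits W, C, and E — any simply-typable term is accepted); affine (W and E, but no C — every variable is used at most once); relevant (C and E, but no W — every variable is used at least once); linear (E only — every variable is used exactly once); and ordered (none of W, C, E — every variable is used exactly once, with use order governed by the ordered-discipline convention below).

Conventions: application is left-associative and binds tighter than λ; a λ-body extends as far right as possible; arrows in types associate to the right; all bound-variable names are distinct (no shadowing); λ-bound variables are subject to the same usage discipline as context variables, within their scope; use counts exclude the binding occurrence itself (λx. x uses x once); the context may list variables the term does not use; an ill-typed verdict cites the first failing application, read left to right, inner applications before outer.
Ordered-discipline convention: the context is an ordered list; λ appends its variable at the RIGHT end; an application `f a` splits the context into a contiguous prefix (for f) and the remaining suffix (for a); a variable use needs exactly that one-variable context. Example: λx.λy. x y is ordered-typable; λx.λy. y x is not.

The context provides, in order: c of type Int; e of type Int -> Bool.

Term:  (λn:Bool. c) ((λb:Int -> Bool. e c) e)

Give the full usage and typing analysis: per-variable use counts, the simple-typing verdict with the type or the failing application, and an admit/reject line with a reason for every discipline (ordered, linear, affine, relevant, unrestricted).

variable uses: c ×2; e ×2; n (bound) ×0; b (bound) ×0
uses in reading order: c, e, c, e
typing: ✓ — Int
ordered: ✗, c ×2, e ×2 used more than once (contraction); needs weakening: n, b unused
linear: ✗, c ×2, e ×2 used more than once (contraction); needs weakening: n, b unused
affine: ✗, c ×2, e ×2 used more than once (contraction)
relevant: ✗, needs weakening: n, b unused
unrestricted: ✓, simply typable at Int; W, C, E all held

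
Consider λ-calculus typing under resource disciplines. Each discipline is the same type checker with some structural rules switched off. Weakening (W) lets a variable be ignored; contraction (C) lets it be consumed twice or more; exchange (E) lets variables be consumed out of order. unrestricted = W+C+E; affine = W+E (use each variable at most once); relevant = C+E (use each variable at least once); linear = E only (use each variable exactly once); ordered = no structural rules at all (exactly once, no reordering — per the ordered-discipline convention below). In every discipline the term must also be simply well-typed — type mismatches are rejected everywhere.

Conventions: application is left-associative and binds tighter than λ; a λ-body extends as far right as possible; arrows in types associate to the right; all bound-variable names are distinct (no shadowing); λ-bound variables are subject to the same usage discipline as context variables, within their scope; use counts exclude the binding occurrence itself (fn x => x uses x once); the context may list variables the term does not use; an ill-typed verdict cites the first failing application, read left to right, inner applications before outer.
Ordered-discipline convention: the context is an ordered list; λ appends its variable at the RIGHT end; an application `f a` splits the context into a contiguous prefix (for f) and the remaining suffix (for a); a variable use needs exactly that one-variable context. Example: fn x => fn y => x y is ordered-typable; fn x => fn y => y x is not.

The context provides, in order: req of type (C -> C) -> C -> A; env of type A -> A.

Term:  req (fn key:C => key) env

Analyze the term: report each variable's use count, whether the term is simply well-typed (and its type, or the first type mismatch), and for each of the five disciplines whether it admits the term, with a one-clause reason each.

variable uses: req: 1×, env: 1×, key (bound): 1×
use order (left to right): req, key, env
typing: ill-typed: argument of type A -> A where C is required
ordered ✗ (not simply typable)
linear ✗ (fails simple typing)
affine ✗ (a type mismatch blocks all five)
relevant ✗ (the type mismatch rejects it)
unrestricted ✗ (not simply typable)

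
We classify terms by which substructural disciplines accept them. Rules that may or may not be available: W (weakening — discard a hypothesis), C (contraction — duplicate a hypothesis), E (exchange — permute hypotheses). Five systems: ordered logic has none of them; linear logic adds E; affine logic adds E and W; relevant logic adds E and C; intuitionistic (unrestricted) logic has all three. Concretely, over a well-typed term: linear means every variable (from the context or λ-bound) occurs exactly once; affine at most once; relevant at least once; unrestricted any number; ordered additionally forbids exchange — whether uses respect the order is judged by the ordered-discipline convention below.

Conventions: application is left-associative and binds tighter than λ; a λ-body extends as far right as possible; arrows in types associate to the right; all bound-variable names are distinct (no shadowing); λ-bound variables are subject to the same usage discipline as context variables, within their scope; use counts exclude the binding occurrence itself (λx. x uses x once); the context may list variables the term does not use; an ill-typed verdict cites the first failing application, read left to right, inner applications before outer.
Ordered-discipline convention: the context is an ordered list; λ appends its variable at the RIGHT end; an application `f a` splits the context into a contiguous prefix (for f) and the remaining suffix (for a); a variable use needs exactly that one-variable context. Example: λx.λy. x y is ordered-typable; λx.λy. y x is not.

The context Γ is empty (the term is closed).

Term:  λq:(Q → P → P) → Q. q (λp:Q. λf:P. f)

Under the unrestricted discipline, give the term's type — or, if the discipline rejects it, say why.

term : ((Q → P → P) → Q) → Q
counts: q [bound]: 1×; p [bound]: 0×; f [bound]: 1×
use order (left to right): q, f
typing: the term checks, with type ((Q → P → P) → Q) → Q
summary: ordered ✗ | linear ✗ | affine ✓ | relevant ✗ | unrestricted ✓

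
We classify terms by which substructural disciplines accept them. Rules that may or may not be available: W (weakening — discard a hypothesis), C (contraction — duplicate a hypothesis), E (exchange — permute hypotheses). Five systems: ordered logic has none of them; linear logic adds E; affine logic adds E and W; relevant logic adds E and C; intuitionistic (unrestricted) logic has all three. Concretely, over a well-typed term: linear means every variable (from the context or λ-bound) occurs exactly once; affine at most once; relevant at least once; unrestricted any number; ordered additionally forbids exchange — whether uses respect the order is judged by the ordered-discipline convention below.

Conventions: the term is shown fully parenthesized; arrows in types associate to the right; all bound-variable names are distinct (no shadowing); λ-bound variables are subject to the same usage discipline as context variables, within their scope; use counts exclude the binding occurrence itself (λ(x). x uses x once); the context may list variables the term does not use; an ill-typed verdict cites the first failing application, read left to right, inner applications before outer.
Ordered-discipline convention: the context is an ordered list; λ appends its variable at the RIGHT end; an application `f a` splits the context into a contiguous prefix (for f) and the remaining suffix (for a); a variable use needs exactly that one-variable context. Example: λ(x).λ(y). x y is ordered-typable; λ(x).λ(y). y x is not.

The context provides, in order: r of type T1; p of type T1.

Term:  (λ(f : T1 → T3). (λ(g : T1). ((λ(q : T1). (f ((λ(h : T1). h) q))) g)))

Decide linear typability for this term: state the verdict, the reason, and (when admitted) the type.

no — unused: r, p — weakening required
use counts: r ×0; p ×0; f [bound] ×1; g [bound] ×1; q [bound] ×1; h [bound] ×1
left-to-right use order: f, h, q, g
typing: ✓ — (T1 → T3) → T1 → T3
across the five disciplines: ordered ✗; linear ✗; affine ✓; relevant ✗; unrestricted ✓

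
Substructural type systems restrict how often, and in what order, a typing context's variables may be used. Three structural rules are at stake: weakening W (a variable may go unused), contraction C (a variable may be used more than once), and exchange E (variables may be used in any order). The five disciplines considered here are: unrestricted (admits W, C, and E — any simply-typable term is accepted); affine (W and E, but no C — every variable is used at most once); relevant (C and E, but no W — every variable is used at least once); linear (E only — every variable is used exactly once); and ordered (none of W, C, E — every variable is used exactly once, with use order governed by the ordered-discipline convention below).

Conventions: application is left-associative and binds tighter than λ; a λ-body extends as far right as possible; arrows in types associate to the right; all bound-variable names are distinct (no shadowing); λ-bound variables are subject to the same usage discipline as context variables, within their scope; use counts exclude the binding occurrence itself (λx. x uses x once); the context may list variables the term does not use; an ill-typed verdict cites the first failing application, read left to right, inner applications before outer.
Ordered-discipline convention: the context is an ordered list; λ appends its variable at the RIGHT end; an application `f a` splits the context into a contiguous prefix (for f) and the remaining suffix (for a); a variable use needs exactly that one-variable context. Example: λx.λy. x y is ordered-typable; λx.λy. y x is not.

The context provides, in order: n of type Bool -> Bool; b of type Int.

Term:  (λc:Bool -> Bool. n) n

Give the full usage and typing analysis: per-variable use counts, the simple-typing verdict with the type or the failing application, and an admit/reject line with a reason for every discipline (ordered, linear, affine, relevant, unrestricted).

usage: n: 2, b: 0, c [bound]: 0
left-to-right use order: n, n
typing: ✓ — Bool -> Bool
ordered ✗ (uses contraction: n ×2; unused: b, c — weakening required)
linear ✗ (uses contraction: n ×2; unused: b, c — weakening required)
affine ✗ (uses contraction: n ×2)
relevant ✗ (unused: b, c — weakening required)
unrestricted ✓ (type-checks (Bool -> Bool) and nothing is barred)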